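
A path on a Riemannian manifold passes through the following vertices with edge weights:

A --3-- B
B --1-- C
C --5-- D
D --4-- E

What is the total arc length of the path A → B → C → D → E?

Arc length = 3 + 1 + 5 + 4 = 13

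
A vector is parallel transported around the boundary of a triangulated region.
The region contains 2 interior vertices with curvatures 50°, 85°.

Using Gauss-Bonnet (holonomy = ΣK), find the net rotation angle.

Holonomy = total enclosed curvature = 50° + 85° = 135°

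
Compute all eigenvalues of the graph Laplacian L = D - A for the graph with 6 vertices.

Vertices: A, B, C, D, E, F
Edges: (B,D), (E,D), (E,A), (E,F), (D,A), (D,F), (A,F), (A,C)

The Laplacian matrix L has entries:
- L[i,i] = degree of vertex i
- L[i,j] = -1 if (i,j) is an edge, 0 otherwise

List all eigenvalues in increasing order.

Degrees: deg(A) = 4, deg(B) = 1, deg(C) = 1, deg(D) = 4, deg(E) = 3, deg(F) = 3.
L = D − A with rows/columns ordered (A, B, C, D, E, F):
  [ 4,  0, -1, -1, -1, -1]
  [ 0,  1,  0, -1,  0,  0]
  [-1,  0,  1,  0,  0,  0]
  [-1, -1,  0,  4, -1, -1]
  [-1,  0,  0, -1,  3, -1]
  [-1,  0,  0, -1, -1,  3]
Characteristic polynomial: det(λI − L) = λ(λ² − 6λ + 4)(λ² − 6λ + 6)(λ − 4).
Roots: λ = 0; (λ² − 6λ + 4) = 0 ⇒ λ = 3 ± √5 ≈ 0.7639, 5.2361; (λ² − 6λ + 6) = 0 ⇒ λ = 3 ± √3 ≈ 1.2679, 4.7321; (λ − 4) = 0 ⇒ λ = 4.
(Check: the roots sum (with multiplicity) to 16, matching trace L = Σdeg = 2·8 = 16.)
Laplacian eigenvalues (increasing order): [0.0, 0.7639, 1.2679, 4.0, 4.7321, 5.2361]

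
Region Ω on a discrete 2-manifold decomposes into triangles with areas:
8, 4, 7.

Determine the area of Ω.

8 + 4 + 7 = 19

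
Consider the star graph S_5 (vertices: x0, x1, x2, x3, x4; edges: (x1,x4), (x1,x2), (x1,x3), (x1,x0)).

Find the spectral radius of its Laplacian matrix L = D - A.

The star S_5 is the complete bipartite graph K_{1,4} (one hub of degree 4, 4 leaves of degree 1). The Laplacian spectrum of K_{p,q} is 0, p (multiplicity q−1), q (multiplicity p−1), p+q. With p = 1, q = 4: 0 once, 1 with multiplicity 3, and 5 once. (Check: trace L = sum of degrees = 8 = 3·1 + 5.)
Laplacian eigenvalues: [0.0, 1.0, 1.0, 1.0, 5.0]. Largest eigenvalue (spectral radius) = 5.0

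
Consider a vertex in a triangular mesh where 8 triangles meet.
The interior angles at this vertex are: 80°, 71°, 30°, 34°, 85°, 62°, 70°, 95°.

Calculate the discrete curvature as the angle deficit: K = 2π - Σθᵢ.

Sum of angles = 527°. K = 360° - 527° = -167° = -167π/180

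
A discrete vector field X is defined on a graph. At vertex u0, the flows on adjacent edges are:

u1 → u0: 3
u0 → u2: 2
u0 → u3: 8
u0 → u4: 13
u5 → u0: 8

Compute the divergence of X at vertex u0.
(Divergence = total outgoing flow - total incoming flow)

Divergence = sum of outgoing flows = (-3) + 2 + 8 + 13 + (-8) = 12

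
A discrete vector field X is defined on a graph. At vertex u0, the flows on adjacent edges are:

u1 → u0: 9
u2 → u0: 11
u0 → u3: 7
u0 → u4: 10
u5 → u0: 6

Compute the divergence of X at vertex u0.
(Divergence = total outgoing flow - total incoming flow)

Divergence = sum of outgoing flows = (-9) + (-11) + 7 + 10 + (-6) = -9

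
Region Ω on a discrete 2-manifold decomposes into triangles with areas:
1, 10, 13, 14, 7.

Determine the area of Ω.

1 + 10 + 13 + 14 + 7 = 45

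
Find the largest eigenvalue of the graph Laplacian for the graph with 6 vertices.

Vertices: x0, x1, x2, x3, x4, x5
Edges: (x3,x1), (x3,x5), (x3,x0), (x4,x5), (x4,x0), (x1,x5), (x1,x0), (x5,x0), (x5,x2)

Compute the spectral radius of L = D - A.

Degrees: deg(x0) = 4, deg(x1) = 3, deg(x2) = 1, deg(x3) = 3, deg(x4) = 2, deg(x5) = 5.
L = D − A with rows/columns ordered (x0, x1, x2, x3, x4, x5):
  [ 4, -1,  0, -1, -1, -1]
  [-1,  3,  0, -1,  0, -1]
  [ 0,  0,  1,  0,  0, -1]
  [-1, -1,  0,  3,  0, -1]
  [-1,  0,  0,  0,  2, -1]
  [-1, -1, -1, -1, -1,  5]
Characteristic polynomial: det(λI − L) = λ(λ − 1)(λ − 2)(λ − 4)(λ − 5)(λ − 6).
Roots: λ = 0; (λ − 1) = 0 ⇒ λ = 1; (λ − 2) = 0 ⇒ λ = 2; (λ − 4) = 0 ⇒ λ = 4; (λ − 5) = 0 ⇒ λ = 5; (λ − 6) = 0 ⇒ λ = 6.
(Check: the roots sum (with multiplicity) to 18, matching trace L = Σdeg = 2·9 = 18.)
Laplacian eigenvalues: [0.0, 1.0, 2.0, 4.0, 5.0, 6.0]. Largest eigenvalue (spectral radius) = 6.0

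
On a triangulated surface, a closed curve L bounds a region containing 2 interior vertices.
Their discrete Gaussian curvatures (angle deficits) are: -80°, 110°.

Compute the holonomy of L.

Holonomy = total enclosed curvature = (-80°) + 110° = 30°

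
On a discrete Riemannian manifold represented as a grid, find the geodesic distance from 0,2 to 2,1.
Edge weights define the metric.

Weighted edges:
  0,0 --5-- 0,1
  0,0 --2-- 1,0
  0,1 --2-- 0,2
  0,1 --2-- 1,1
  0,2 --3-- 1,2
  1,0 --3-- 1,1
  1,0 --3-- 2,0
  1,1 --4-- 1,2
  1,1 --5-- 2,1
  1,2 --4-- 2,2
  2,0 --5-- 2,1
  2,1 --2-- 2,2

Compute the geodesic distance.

Shortest path: 0,2 → 0,1 → 1,1 → 2,1, total weight = 9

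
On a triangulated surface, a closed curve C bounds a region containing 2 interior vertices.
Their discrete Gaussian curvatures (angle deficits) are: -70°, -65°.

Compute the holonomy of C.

Holonomy = total enclosed curvature = (-70°) + (-65°) = -135°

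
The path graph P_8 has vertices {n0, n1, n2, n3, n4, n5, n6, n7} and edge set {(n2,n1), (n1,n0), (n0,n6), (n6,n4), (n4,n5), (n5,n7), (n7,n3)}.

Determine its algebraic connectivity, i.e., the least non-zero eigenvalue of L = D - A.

The path graph P_n has Laplacian eigenvalues λ_k = 2 − 2cos(kπ/n), k = 0, 1, …, n−1. Here n = 8:
k=0: 2 − 2cos(0) = 0.0; k=1: 2 − 2cos(π/8) = 0.1522; k=2: 2 − 2cos(π/4) = 0.5858; k=3: 2 − 2cos(3π/8) = 1.2346; k=4: 2 − 2cos(π/2) = 2.0; k=5: 2 − 2cos(5π/8) = 2.7654; k=6: 2 − 2cos(3π/4) = 3.4142; k=7: 2 − 2cos(7π/8) = 3.8478.
Laplacian eigenvalues: [0.0, 0.1522, 0.5858, 1.2346, 2.0, 2.7654, 3.4142, 3.8478]. Algebraic connectivity (smallest non-zero eigenvalue) = 0.1522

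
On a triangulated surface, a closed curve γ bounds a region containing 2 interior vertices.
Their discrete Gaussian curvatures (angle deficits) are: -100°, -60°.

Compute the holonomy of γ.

Holonomy = total enclosed curvature = (-100°) + (-60°) = -160°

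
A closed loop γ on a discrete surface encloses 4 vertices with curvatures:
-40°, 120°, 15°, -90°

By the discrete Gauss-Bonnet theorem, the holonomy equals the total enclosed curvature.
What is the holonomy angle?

Holonomy = total enclosed curvature = (-40°) + 120° + 15° + (-90°) = 5°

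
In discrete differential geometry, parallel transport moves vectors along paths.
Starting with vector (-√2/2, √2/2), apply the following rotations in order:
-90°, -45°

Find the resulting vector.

Total rotation: (-90°) + (-45°) = -135°. Final vector: (1, 0)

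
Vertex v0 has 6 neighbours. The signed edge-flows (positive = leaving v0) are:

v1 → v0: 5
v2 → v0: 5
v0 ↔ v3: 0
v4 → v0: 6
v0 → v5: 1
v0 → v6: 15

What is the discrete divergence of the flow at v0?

Divergence = sum of outgoing flows = (-5) + (-5) + 0 + (-6) + 1 + 15 = 0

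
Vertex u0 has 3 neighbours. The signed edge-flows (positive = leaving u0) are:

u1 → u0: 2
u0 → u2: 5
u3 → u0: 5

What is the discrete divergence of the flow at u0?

Divergence = sum of outgoing flows = (-2) + 5 + (-5) = -2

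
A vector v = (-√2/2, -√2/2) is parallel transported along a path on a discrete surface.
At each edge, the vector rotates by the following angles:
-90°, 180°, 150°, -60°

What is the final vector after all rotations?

Total rotation: (-90°) + 180° + 150° + (-60°) = 180°. Final vector: (0.7071, 0.7071)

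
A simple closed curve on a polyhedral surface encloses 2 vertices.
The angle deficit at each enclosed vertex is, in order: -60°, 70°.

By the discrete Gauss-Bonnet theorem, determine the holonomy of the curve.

Holonomy = total enclosed curvature = (-60°) + 70° = 10°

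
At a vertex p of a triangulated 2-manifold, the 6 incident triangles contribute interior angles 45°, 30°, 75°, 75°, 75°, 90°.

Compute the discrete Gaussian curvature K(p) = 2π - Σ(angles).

Sum of angles = 390°. K = 360° - 390° = -30°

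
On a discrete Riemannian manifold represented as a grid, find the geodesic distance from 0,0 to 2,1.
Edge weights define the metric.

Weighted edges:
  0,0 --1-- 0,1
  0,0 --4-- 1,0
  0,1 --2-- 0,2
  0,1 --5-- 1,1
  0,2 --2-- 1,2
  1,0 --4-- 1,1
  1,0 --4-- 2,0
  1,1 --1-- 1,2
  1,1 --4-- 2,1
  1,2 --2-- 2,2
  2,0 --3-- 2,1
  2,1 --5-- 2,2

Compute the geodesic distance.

Shortest path: 0,0 → 0,1 → 1,1 → 2,1, total weight = 10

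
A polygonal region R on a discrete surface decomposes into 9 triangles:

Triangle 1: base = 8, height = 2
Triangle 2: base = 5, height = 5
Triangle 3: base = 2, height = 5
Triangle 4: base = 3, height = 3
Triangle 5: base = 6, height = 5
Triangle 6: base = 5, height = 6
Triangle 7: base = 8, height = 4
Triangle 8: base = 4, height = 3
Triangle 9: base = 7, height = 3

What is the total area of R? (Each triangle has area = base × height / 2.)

(1/2)×8×2 + (1/2)×5×5 + (1/2)×2×5 + (1/2)×3×3 + (1/2)×6×5 + (1/2)×5×6 + (1/2)×8×4 + (1/2)×4×3 + (1/2)×7×3 = 92.5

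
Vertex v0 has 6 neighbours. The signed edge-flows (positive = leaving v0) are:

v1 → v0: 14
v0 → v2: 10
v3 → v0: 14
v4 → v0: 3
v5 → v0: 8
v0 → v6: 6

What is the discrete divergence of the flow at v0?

Divergence = sum of outgoing flows = (-14) + 10 + (-14) + (-3) + (-8) + 6 = -23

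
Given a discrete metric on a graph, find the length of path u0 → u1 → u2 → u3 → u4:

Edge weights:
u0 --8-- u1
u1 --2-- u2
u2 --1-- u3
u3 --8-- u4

Arc length = 8 + 2 + 1 + 8 = 19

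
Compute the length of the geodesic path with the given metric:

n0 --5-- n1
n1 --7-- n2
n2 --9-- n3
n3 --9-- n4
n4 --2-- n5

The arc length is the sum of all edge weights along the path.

Arc length = 5 + 7 + 9 + 9 + 2 = 32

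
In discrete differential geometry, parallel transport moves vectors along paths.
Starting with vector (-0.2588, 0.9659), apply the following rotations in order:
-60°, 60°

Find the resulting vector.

Total rotation: (-60°) + 60° = 0°. Final vector: (-0.2588, 0.9659)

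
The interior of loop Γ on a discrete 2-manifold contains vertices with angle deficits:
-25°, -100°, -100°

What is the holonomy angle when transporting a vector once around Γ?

Holonomy = total enclosed curvature = (-25°) + (-100°) + (-100°) = -225°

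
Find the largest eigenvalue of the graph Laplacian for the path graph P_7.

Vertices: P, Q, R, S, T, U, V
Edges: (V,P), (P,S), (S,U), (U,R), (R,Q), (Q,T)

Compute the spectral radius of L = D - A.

The path graph P_n has Laplacian eigenvalues λ_k = 2 − 2cos(kπ/n), k = 0, 1, …, n−1. Here n = 7:
k=0: 2 − 2cos(0) = 0.0; k=1: 2 − 2cos(π/7) = 0.1981; k=2: 2 − 2cos(2π/7) = 0.753; k=3: 2 − 2cos(3π/7) = 1.555; k=4: 2 − 2cos(4π/7) = 2.445; k=5: 2 − 2cos(5π/7) = 3.247; k=6: 2 − 2cos(6π/7) = 3.8019.
Laplacian eigenvalues: [0.0, 0.1981, 0.753, 1.555, 2.445, 3.247, 3.8019]. Largest eigenvalue (spectral radius) = 3.8019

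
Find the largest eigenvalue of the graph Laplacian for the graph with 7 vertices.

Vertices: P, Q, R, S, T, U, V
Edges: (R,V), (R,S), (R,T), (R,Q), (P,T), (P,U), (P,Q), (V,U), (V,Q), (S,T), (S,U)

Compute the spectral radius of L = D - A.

Degrees: deg(P) = 3, deg(Q) = 3, deg(R) = 4, deg(S) = 3, deg(T) = 3, deg(U) = 3, deg(V) = 3.
L = D − A with rows/columns ordered (P, Q, R, S, T, U, V):
  [ 3, -1,  0,  0, -1, -1,  0]
  [-1,  3, -1,  0,  0,  0, -1]
  [ 0, -1,  4, -1, -1,  0, -1]
  [ 0,  0, -1,  3, -1, -1,  0]
  [-1,  0, -1, -1,  3,  0,  0]
  [-1,  0,  0, -1,  0,  3, -1]
  [ 0, -1, -1,  0,  0, -1,  3]
Characteristic polynomial: det(λI − L) = λ(λ − 2)(λ² − 8λ + 14)²(λ − 4).
Roots: λ = 0; (λ − 2) = 0 ⇒ λ = 2; (λ² − 8λ + 14) = 0 ⇒ λ = 4 ± √2 ≈ 2.5858, 5.4142 (multiplicity 2); (λ − 4) = 0 ⇒ λ = 4.
(Check: the roots sum (with multiplicity) to 22, matching trace L = Σdeg = 2·11 = 22.)
Laplacian eigenvalues: [0.0, 2.0, 2.5858, 2.5858, 4.0, 5.4142, 5.4142]. Largest eigenvalue (spectral radius) = 5.4142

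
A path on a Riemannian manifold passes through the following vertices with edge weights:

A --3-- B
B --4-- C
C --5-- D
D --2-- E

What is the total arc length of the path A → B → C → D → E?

Arc length = 3 + 4 + 5 + 2 = 14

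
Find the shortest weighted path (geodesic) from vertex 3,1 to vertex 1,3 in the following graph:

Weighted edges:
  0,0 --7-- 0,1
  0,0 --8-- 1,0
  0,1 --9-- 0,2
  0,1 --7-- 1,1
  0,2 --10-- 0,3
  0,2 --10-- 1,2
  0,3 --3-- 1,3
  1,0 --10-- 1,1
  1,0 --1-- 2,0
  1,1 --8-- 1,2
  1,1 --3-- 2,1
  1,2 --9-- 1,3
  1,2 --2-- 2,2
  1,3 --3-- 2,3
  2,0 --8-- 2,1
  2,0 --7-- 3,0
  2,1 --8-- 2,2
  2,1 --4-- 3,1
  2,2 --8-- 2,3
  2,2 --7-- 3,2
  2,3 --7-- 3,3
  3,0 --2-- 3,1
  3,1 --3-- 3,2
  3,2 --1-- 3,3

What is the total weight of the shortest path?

Shortest path: 3,1 → 3,2 → 3,3 → 2,3 → 1,3, total weight = 14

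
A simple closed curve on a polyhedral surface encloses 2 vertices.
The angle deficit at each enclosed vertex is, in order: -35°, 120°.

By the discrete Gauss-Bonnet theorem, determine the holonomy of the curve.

Holonomy = total enclosed curvature = (-35°) + 120° = 85°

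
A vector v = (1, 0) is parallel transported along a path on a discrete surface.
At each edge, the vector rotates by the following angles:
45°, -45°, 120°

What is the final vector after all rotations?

Total rotation: 45° + (-45°) + 120° = 120°. Final vector: (-0.5000, 0.8660)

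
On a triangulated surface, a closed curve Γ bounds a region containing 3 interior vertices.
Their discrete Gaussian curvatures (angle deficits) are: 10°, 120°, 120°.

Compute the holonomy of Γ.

Holonomy = total enclosed curvature = 10° + 120° + 120° = 250°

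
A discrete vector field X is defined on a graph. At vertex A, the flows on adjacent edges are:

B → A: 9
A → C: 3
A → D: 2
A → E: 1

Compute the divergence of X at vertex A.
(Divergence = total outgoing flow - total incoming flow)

Divergence = sum of outgoing flows = (-9) + 3 + 2 + 1 = -3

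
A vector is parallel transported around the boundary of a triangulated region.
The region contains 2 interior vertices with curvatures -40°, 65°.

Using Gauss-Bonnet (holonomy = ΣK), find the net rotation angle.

Holonomy = total enclosed curvature = (-40°) + 65° = 25°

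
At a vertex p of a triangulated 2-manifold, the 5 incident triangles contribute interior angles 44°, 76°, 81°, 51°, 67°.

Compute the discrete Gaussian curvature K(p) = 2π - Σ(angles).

Sum of angles = 319°. K = 360° - 319° = 41° = 41π/180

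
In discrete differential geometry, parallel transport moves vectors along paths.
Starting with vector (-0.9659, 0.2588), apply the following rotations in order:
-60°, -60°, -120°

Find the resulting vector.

Total rotation: (-60°) + (-60°) + (-120°) = -240° ≡ 120° (mod 360°). Final vector: (0.2588, -0.9659)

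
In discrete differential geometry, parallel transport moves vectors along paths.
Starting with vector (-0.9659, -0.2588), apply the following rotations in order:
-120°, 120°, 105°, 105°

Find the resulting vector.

Total rotation: (-120°) + 120° + 105° + 105° = 210° ≡ -150° (mod 360°). Final vector: (0.7071, 0.7071)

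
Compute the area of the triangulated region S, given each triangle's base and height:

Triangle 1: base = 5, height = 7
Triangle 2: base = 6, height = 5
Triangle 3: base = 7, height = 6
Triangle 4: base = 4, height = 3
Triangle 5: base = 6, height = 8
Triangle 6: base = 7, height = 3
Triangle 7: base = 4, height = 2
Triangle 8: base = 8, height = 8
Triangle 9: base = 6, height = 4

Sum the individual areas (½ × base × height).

(1/2)×5×7 + (1/2)×6×5 + (1/2)×7×6 + (1/2)×4×3 + (1/2)×6×8 + (1/2)×7×3 + (1/2)×4×2 + (1/2)×8×8 + (1/2)×6×4 = 142.0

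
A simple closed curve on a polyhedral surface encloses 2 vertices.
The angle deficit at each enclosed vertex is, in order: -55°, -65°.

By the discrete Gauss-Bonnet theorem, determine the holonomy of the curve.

Holonomy = total enclosed curvature = (-55°) + (-65°) = -120°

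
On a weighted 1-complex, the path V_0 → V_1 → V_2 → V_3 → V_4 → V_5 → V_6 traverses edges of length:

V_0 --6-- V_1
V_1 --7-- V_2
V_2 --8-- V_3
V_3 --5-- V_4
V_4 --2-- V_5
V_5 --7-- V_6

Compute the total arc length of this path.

Arc length = 6 + 7 + 8 + 5 + 2 + 7 = 35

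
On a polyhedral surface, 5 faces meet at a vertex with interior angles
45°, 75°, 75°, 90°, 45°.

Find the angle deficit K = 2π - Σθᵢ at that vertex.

Sum of angles = 330°. K = 360° - 330° = 30° = π/6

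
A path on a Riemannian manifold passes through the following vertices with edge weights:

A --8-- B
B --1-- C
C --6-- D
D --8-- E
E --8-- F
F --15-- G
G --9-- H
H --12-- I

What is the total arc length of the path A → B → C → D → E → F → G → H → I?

Arc length = 8 + 1 + 6 + 8 + 8 + 15 + 9 + 12 = 67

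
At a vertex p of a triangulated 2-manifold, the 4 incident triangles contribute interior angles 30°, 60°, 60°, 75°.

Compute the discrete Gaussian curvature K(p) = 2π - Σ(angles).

Sum of angles = 225°. K = 360° - 225° = 135° = 3π/4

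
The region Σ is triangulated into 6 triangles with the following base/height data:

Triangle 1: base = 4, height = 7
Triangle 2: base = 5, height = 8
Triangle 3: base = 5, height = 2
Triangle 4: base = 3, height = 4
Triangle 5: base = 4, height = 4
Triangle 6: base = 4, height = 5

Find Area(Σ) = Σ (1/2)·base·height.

(1/2)×4×7 + (1/2)×5×8 + (1/2)×5×2 + (1/2)×3×4 + (1/2)×4×4 + (1/2)×4×5 = 63.0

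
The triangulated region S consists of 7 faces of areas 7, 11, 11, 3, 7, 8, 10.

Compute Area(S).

7 + 11 + 11 + 3 + 7 + 8 + 10 = 57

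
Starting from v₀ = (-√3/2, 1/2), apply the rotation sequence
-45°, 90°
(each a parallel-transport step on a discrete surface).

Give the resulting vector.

Total rotation: (-45°) + 90° = 45°. Final vector: (-0.9659, -0.2588)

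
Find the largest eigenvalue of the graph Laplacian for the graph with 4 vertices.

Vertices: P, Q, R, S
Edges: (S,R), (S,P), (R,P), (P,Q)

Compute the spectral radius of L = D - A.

Degrees: deg(P) = 3, deg(Q) = 1, deg(R) = 2, deg(S) = 2.
L = D − A with rows/columns ordered (P, Q, R, S):
  [ 3, -1, -1, -1]
  [-1,  1,  0,  0]
  [-1,  0,  2, -1]
  [-1,  0, -1,  2]
Characteristic polynomial: det(λI − L) = λ(λ − 1)(λ − 3)(λ − 4).
Roots: λ = 0; (λ − 1) = 0 ⇒ λ = 1; (λ − 3) = 0 ⇒ λ = 3; (λ − 4) = 0 ⇒ λ = 4.
(Check: the roots sum (with multiplicity) to 8, matching trace L = Σdeg = 2·4 = 8.)
Laplacian eigenvalues: [0.0, 1.0, 3.0, 4.0]. Largest eigenvalue (spectral radius) = 4.0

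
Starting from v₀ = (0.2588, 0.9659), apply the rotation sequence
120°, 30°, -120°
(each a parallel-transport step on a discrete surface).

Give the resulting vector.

Total rotation: 120° + 30° + (-120°) = 30°. Final vector: (-0.2588, 0.9659)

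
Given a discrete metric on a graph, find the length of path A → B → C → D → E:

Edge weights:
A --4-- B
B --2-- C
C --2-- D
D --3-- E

Arc length = 4 + 2 + 2 + 3 = 11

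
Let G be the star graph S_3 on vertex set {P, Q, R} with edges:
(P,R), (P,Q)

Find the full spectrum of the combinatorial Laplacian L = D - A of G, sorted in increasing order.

The star S_3 is the complete bipartite graph K_{1,2} (one hub of degree 2, 2 leaves of degree 1). The Laplacian spectrum of K_{p,q} is 0, p (multiplicity q−1), q (multiplicity p−1), p+q. With p = 1, q = 2: 0 once, 1 with multiplicity 1, and 3 once. (Check: trace L = sum of degrees = 4 = 1·1 + 3.)
Laplacian eigenvalues (increasing order): [0.0, 1.0, 3.0]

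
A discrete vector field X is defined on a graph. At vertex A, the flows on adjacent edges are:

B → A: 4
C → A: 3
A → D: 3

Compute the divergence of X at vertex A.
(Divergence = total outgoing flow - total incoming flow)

Divergence = sum of outgoing flows = (-4) + (-3) + 3 = -4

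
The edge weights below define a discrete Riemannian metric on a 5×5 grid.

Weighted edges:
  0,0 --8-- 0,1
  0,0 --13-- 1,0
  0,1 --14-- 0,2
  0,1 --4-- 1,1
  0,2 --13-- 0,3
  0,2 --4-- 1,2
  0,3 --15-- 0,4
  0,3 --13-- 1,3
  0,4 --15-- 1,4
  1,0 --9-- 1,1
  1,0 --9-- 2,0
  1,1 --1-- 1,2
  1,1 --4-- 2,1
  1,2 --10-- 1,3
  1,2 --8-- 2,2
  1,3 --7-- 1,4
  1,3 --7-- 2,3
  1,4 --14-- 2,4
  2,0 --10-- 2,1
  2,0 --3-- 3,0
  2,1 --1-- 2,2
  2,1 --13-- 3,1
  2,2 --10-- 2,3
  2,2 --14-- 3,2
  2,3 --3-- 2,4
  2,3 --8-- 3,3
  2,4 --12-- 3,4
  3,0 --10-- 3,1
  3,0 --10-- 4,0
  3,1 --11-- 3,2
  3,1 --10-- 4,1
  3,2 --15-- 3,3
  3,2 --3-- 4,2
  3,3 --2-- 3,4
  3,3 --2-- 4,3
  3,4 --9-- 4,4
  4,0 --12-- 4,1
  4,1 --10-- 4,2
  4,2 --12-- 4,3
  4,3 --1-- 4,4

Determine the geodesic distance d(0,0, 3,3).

Shortest path: 0,0 → 0,1 → 1,1 → 2,1 → 2,2 → 2,3 → 3,3, total weight = 35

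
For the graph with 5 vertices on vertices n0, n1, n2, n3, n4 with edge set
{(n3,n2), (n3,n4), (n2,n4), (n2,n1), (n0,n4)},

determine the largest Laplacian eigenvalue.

Degrees: deg(n0) = 1, deg(n1) = 1, deg(n2) = 3, deg(n3) = 2, deg(n4) = 3.
L = D − A with rows/columns ordered (n0, n1, n2, n3, n4):
  [ 1,  0,  0,  0, -1]
  [ 0,  1, -1,  0,  0]
  [ 0, -1,  3, -1, -1]
  [ 0,  0, -1,  2, -1]
  [-1,  0, -1, -1,  3]
Characteristic polynomial: det(λI − L) = λ(λ² − 5λ + 3)(λ² − 5λ + 5).
Roots: λ = 0; (λ² − 5λ + 3) = 0 ⇒ λ = (5 ± √13)/2 ≈ 0.6972, 4.3028; (λ² − 5λ + 5) = 0 ⇒ λ = (5 ± √5)/2 ≈ 1.382, 3.618.
(Check: the roots sum (with multiplicity) to 10, matching trace L = Σdeg = 2·5 = 10.)
Laplacian eigenvalues: [0.0, 0.6972, 1.382, 3.618, 4.3028]. Largest eigenvalue (spectral radius) = 4.3028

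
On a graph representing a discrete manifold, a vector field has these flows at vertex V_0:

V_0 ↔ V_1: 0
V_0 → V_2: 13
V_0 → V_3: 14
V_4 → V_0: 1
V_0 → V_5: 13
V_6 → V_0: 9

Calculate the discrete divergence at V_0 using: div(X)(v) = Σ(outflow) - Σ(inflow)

Divergence = sum of outgoing flows = 0 + 13 + 14 + (-1) + 13 + (-9) = 30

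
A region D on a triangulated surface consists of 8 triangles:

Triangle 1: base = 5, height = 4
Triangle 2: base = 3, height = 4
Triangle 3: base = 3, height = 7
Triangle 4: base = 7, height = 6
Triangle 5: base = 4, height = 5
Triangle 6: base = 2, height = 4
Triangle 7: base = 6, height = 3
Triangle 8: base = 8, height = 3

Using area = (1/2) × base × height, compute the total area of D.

(1/2)×5×4 + (1/2)×3×4 + (1/2)×3×7 + (1/2)×7×6 + (1/2)×4×5 + (1/2)×2×4 + (1/2)×6×3 + (1/2)×8×3 = 82.5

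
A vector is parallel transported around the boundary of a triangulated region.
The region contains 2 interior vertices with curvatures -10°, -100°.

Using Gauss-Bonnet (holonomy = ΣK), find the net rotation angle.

Holonomy = total enclosed curvature = (-10°) + (-100°) = -110°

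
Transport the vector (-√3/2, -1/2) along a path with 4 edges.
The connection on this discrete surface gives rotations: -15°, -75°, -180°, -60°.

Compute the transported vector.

Total rotation: (-15°) + (-75°) + (-180°) + (-60°) = -330° ≡ 30° (mod 360°). Final vector: (-0.5000, -0.8660)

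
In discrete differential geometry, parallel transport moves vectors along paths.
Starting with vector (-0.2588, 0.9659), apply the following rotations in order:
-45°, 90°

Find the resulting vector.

Total rotation: (-45°) + 90° = 45°. Final vector: (-0.8660, 0.5000)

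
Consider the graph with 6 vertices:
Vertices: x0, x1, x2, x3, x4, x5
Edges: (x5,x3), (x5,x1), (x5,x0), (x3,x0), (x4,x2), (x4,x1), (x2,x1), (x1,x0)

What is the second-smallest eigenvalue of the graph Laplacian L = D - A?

Degrees: deg(x0) = 3, deg(x1) = 4, deg(x2) = 2, deg(x3) = 2, deg(x4) = 2, deg(x5) = 3.
L = D − A with rows/columns ordered (x0, x1, x2, x3, x4, x5):
  [ 3, -1,  0, -1,  0, -1]
  [-1,  4, -1,  0, -1, -1]
  [ 0, -1,  2,  0, -1,  0]
  [-1,  0,  0,  2,  0, -1]
  [ 0, -1, -1,  0,  2,  0]
  [-1, -1,  0, -1,  0,  3]
Characteristic polynomial: det(λI − L) = λ(λ² − 6λ + 4)(λ − 3)²(λ − 4).
Roots: λ = 0; (λ² − 6λ + 4) = 0 ⇒ λ = 3 ± √5 ≈ 0.7639, 5.2361; (λ − 3) = 0 ⇒ λ = 3 (multiplicity 2); (λ − 4) = 0 ⇒ λ = 4.
(Check: the roots sum (with multiplicity) to 16, matching trace L = Σdeg = 2·8 = 16.)
Laplacian eigenvalues: [0.0, 0.7639, 3.0, 3.0, 4.0, 5.2361]. Algebraic connectivity (smallest non-zero eigenvalue) = 0.7639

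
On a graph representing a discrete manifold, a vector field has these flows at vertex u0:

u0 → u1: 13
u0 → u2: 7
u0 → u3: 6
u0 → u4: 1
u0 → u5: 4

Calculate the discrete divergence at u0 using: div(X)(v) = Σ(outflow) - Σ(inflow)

Divergence = sum of outgoing flows = 13 + 7 + 6 + 1 + 4 = 31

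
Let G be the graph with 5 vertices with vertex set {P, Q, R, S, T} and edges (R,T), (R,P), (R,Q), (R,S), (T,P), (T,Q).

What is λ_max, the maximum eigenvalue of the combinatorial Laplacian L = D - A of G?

Degrees: deg(P) = 2, deg(Q) = 2, deg(R) = 4, deg(S) = 1, deg(T) = 3.
L = D − A with rows/columns ordered (P, Q, R, S, T):
  [ 2,  0, -1,  0, -1]
  [ 0,  2, -1,  0, -1]
  [-1, -1,  4, -1, -1]
  [ 0,  0, -1,  1,  0]
  [-1, -1, -1,  0,  3]
Characteristic polynomial: det(λI − L) = λ(λ − 1)(λ − 2)(λ − 4)(λ − 5).
Roots: λ = 0; (λ − 1) = 0 ⇒ λ = 1; (λ − 2) = 0 ⇒ λ = 2; (λ − 4) = 0 ⇒ λ = 4; (λ − 5) = 0 ⇒ λ = 5.
(Check: the roots sum (with multiplicity) to 12, matching trace L = Σdeg = 2·6 = 12.)
Laplacian eigenvalues: [0.0, 1.0, 2.0, 4.0, 5.0]. Largest eigenvalue (spectral radius) = 5.0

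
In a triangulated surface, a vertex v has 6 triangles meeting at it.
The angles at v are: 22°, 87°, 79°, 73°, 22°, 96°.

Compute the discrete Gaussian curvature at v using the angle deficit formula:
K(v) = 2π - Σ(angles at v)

Sum of angles = 379°. K = 360° - 379° = -19° = -19π/180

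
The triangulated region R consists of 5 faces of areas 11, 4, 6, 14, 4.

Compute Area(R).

11 + 4 + 6 + 14 + 4 = 39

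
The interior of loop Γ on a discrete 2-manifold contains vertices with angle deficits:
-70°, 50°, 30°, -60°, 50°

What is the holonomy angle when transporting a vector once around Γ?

Holonomy = total enclosed curvature = (-70°) + 50° + 30° + (-60°) + 50° = 0°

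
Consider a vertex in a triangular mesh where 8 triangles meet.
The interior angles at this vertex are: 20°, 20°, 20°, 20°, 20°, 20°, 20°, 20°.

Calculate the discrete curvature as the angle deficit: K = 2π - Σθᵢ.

Sum of angles = 160°. K = 360° - 160° = 200°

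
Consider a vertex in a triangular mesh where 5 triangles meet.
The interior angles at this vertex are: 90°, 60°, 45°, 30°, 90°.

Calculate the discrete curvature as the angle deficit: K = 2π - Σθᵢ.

Sum of angles = 315°. K = 360° - 315° = 45° = π/4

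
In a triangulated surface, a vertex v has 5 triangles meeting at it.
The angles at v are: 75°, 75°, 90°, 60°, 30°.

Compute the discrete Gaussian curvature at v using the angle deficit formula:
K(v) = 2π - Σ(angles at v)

Sum of angles = 330°. K = 360° - 330° = 30°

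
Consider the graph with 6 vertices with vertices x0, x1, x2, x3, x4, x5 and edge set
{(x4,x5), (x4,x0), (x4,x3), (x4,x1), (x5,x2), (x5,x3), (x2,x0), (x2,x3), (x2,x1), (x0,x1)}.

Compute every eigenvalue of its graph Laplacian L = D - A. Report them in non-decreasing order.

Degrees: deg(x0) = 3, deg(x1) = 3, deg(x2) = 4, deg(x3) = 3, deg(x4) = 4, deg(x5) = 3.
L = D − A with rows/columns ordered (x0, x1, x2, x3, x4, x5):
  [ 3, -1, -1,  0, -1,  0]
  [-1,  3, -1,  0, -1,  0]
  [-1, -1,  4, -1,  0, -1]
  [ 0,  0, -1,  3, -1, -1]
  [-1, -1,  0, -1,  4, -1]
  [ 0,  0, -1, -1, -1,  3]
Characteristic polynomial: det(λI − L) = λ(λ − 2)(λ − 4)³(λ − 6).
Roots: λ = 0; (λ − 2) = 0 ⇒ λ = 2; (λ − 4) = 0 ⇒ λ = 4 (multiplicity 3); (λ − 6) = 0 ⇒ λ = 6.
(Check: the roots sum (with multiplicity) to 20, matching trace L = Σdeg = 2·10 = 20.)
Laplacian eigenvalues (increasing order): [0.0, 2.0, 4.0, 4.0, 4.0, 6.0]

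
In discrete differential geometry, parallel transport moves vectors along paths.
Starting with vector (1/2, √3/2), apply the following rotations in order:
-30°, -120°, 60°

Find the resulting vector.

Total rotation: (-30°) + (-120°) + 60° = -90°. Final vector: (0.8660, -0.5000)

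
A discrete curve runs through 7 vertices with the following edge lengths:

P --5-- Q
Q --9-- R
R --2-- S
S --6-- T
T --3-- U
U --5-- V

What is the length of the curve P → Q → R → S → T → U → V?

Arc length = 5 + 9 + 2 + 6 + 3 + 5 = 30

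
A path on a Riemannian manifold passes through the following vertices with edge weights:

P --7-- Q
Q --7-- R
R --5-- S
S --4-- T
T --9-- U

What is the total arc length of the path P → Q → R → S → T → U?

Arc length = 7 + 7 + 5 + 4 + 9 = 32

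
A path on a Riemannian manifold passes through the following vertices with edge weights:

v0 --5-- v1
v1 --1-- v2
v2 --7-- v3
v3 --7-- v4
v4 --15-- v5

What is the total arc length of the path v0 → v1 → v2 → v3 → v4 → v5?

Arc length = 5 + 1 + 7 + 7 + 15 = 35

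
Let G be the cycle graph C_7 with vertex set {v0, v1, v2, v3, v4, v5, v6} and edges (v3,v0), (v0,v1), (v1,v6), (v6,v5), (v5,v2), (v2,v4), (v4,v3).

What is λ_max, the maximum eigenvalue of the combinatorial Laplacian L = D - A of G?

The cycle graph C_n has Laplacian eigenvalues λ_k = 2 − 2cos(2πk/n), k = 0, 1, …, n−1. Here n = 7:
k=0: 2 − 2cos(0) = 0.0; k=1: 2 − 2cos(2π/7) = 0.753; k=2: 2 − 2cos(4π/7) = 2.445; k=3: 2 − 2cos(6π/7) = 3.8019; k=4: 2 − 2cos(8π/7) = 3.8019; k=5: 2 − 2cos(10π/7) = 2.445; k=6: 2 − 2cos(12π/7) = 0.753.
Laplacian eigenvalues: [0.0, 0.753, 0.753, 2.445, 2.445, 3.8019, 3.8019]. Largest eigenvalue (spectral radius) = 3.8019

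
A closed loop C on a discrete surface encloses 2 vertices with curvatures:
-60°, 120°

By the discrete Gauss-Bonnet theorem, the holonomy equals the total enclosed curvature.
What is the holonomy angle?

Holonomy = total enclosed curvature = (-60°) + 120° = 60°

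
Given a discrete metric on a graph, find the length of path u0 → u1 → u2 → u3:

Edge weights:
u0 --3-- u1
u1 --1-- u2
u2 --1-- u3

Arc length = 3 + 1 + 1 = 5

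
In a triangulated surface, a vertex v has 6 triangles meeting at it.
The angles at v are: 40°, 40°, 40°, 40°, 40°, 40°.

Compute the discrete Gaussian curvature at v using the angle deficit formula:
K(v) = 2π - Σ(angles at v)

Sum of angles = 240°. K = 360° - 240° = 120° = 2π/3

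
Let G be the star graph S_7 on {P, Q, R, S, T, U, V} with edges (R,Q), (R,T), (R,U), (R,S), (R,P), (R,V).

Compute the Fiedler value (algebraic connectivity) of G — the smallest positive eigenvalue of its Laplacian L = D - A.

The star S_7 is the complete bipartite graph K_{1,6} (one hub of degree 6, 6 leaves of degree 1). The Laplacian spectrum of K_{p,q} is 0, p (multiplicity q−1), q (multiplicity p−1), p+q. With p = 1, q = 6: 0 once, 1 with multiplicity 5, and 7 once. (Check: trace L = sum of degrees = 12 = 5·1 + 7.)
Laplacian eigenvalues: [0.0, 1.0, 1.0, 1.0, 1.0, 1.0, 7.0]. Algebraic connectivity (smallest non-zero eigenvalue) = 1.0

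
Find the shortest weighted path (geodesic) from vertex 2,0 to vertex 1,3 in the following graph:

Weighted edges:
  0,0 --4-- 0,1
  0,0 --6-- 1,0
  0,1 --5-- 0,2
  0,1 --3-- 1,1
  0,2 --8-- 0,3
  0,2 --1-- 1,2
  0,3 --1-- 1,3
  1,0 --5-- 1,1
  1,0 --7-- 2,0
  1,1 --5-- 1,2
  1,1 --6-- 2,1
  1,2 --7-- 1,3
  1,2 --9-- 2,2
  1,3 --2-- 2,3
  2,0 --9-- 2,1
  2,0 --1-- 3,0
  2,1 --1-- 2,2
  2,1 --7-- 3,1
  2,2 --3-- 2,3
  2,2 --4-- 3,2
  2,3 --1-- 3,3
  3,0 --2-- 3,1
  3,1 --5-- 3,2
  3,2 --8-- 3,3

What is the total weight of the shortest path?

Shortest path: 2,0 → 2,1 → 2,2 → 2,3 → 1,3, total weight = 15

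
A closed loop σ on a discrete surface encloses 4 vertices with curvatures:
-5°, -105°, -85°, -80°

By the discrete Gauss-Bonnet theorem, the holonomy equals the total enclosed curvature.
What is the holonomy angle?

Holonomy = total enclosed curvature = (-5°) + (-105°) + (-85°) + (-80°) = -275°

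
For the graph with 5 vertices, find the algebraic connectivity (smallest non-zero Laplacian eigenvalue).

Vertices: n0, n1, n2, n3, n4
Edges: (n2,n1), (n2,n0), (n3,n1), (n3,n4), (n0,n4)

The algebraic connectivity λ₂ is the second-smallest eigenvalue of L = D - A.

Degrees: deg(n0) = 2, deg(n1) = 2, deg(n2) = 2, deg(n3) = 2, deg(n4) = 2.
L = D − A with rows/columns ordered (n0, n1, n2, n3, n4):
  [ 2,  0, -1,  0, -1]
  [ 0,  2, -1, -1,  0]
  [-1, -1,  2,  0,  0]
  [ 0, -1,  0,  2, -1]
  [-1,  0,  0, -1,  2]
Characteristic polynomial: det(λI − L) = λ(λ² − 5λ + 5)².
Roots: λ = 0; (λ² − 5λ + 5) = 0 ⇒ λ = (5 ± √5)/2 ≈ 1.382, 3.618 (multiplicity 2).
(Check: the roots sum (with multiplicity) to 10, matching trace L = Σdeg = 2·5 = 10.)
Laplacian eigenvalues: [0.0, 1.382, 1.382, 3.618, 3.618]. Algebraic connectivity (smallest non-zero eigenvalue) = 1.382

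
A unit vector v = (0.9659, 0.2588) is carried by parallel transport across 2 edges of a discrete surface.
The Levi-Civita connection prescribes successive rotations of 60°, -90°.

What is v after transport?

Total rotation: 60° + (-90°) = -30°. Final vector: (0.9659, -0.2588)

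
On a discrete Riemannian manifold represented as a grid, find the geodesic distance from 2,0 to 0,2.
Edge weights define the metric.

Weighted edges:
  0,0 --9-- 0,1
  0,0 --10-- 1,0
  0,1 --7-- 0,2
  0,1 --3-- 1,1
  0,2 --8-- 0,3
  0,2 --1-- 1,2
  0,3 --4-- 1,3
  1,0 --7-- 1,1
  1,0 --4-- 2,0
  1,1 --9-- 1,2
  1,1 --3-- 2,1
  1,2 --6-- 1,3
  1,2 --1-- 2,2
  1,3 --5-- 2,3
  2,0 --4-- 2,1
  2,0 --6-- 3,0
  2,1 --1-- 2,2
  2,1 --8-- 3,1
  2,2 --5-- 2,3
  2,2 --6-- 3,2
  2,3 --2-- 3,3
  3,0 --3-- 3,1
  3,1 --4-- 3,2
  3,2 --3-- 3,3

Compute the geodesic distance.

Shortest path: 2,0 → 2,1 → 2,2 → 1,2 → 0,2, total weight = 7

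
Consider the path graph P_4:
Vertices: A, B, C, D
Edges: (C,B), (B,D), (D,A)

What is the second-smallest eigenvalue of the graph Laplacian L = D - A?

The path graph P_n has Laplacian eigenvalues λ_k = 2 − 2cos(kπ/n), k = 0, 1, …, n−1. Here n = 4:
k=0: 2 − 2cos(0) = 0.0; k=1: 2 − 2cos(π/4) = 0.5858; k=2: 2 − 2cos(π/2) = 2.0; k=3: 2 − 2cos(3π/4) = 3.4142.
Laplacian eigenvalues: [0.0, 0.5858, 2.0, 3.4142]. Algebraic connectivity (smallest non-zero eigenvalue) = 0.5858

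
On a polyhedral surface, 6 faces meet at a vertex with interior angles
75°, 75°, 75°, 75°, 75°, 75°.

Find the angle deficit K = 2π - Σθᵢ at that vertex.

Sum of angles = 450°. K = 360° - 450° = -90°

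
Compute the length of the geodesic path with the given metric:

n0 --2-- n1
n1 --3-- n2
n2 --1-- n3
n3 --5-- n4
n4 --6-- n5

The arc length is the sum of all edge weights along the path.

Arc length = 2 + 3 + 1 + 5 + 6 = 17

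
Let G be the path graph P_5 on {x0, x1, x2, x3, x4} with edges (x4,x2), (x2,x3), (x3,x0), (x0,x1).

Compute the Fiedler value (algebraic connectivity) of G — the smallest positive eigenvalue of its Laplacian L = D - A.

The path graph P_n has Laplacian eigenvalues λ_k = 2 − 2cos(kπ/n), k = 0, 1, …, n−1. Here n = 5:
k=0: 2 − 2cos(0) = 0.0; k=1: 2 − 2cos(π/5) = 0.382; k=2: 2 − 2cos(2π/5) = 1.382; k=3: 2 − 2cos(3π/5) = 2.618; k=4: 2 − 2cos(4π/5) = 3.618.
Laplacian eigenvalues: [0.0, 0.382, 1.382, 2.618, 3.618]. Algebraic connectivity (smallest non-zero eigenvalue) = 0.382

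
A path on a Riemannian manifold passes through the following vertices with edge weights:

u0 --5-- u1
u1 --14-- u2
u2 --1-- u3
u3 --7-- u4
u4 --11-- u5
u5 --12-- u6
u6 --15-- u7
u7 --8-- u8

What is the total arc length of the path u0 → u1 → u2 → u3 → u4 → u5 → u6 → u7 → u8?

Arc length = 5 + 14 + 1 + 7 + 11 + 12 + 15 + 8 = 73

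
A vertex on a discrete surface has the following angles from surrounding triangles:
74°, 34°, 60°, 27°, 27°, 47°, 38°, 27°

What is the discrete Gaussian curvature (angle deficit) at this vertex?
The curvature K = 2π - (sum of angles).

Sum of angles = 334°. K = 360° - 334° = 26° = 13π/90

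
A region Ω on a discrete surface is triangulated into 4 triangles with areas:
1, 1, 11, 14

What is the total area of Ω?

1 + 1 + 11 + 14 = 27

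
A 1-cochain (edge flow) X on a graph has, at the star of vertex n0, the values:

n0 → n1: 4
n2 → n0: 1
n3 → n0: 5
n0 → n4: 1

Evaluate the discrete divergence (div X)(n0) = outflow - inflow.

Divergence = sum of outgoing flows = 4 + (-1) + (-5) + 1 = -1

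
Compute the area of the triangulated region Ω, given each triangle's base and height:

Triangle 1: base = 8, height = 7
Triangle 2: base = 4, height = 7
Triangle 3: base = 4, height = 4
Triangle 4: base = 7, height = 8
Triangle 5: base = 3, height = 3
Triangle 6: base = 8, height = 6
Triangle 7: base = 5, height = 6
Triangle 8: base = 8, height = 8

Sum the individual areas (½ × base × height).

(1/2)×8×7 + (1/2)×4×7 + (1/2)×4×4 + (1/2)×7×8 + (1/2)×3×3 + (1/2)×8×6 + (1/2)×5×6 + (1/2)×8×8 = 153.5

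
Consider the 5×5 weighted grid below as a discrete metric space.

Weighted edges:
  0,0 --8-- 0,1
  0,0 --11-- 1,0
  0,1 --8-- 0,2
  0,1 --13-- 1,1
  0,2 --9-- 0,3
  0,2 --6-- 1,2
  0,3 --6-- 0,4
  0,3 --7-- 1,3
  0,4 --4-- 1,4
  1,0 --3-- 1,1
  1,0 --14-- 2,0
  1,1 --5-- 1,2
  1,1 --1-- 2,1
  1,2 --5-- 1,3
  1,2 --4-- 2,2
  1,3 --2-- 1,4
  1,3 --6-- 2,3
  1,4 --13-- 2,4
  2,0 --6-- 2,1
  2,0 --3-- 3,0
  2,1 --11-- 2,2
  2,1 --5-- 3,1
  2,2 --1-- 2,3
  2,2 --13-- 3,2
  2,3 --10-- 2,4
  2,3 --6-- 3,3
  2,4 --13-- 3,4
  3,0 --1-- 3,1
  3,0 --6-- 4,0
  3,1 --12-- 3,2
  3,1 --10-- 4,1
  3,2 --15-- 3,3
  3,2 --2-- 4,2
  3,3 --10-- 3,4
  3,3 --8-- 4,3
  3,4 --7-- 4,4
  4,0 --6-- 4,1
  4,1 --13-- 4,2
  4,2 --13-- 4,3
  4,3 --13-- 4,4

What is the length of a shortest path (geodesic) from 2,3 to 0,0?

Shortest path: 2,3 → 2,2 → 1,2 → 1,1 → 1,0 → 0,0, total weight = 24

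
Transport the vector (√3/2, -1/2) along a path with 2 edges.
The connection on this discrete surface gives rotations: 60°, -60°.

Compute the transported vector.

Total rotation: 60° + (-60°) = 0°. Final vector: (0.8660, -0.5000)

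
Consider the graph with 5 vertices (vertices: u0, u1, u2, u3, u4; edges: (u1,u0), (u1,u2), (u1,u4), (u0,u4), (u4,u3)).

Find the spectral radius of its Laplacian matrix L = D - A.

Degrees: deg(u0) = 2, deg(u1) = 3, deg(u2) = 1, deg(u3) = 1, deg(u4) = 3.
L = D − A with rows/columns ordered (u0, u1, u2, u3, u4):
  [ 2, -1,  0,  0, -1]
  [-1,  3, -1,  0, -1]
  [ 0, -1,  1,  0,  0]
  [ 0,  0,  0,  1, -1]
  [-1, -1,  0, -1,  3]
Characteristic polynomial: det(λI − L) = λ(λ² − 5λ + 3)(λ² − 5λ + 5).
Roots: λ = 0; (λ² − 5λ + 3) = 0 ⇒ λ = (5 ± √13)/2 ≈ 0.6972, 4.3028; (λ² − 5λ + 5) = 0 ⇒ λ = (5 ± √5)/2 ≈ 1.382, 3.618.
(Check: the roots sum (with multiplicity) to 10, matching trace L = Σdeg = 2·5 = 10.)
Laplacian eigenvalues: [0.0, 0.6972, 1.382, 3.618, 4.3028]. Largest eigenvalue (spectral radius) = 4.3028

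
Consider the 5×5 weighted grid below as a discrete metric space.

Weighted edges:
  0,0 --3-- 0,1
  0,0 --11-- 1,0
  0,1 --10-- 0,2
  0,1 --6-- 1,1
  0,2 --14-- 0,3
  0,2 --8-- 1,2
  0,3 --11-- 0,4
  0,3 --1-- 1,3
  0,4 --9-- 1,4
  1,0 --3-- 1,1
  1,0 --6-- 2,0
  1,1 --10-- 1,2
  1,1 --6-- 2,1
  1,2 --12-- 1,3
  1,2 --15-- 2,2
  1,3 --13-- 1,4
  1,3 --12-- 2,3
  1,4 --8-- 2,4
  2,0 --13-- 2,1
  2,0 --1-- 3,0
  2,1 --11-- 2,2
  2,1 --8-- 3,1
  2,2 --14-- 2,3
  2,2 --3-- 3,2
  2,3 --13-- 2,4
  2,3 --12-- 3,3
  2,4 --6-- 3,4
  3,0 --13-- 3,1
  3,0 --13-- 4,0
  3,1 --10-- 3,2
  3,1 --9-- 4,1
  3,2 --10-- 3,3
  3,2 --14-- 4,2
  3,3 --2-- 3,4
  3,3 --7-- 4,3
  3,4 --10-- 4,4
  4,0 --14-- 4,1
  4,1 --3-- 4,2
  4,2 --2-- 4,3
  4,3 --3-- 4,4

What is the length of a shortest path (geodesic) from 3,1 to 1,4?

Shortest path: 3,1 → 3,2 → 3,3 → 3,4 → 2,4 → 1,4, total weight = 36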